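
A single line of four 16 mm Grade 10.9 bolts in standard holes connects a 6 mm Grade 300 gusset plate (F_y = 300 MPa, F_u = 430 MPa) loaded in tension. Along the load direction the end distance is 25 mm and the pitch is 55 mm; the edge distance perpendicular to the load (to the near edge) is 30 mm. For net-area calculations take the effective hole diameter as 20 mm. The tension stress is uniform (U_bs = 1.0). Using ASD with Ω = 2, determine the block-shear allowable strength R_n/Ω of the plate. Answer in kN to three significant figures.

Shear plane L_v = 25 + 3·55 = 190 mm; A_gv = 190 × 6 = 1140 mm².
A_nv = (190 − 3.5·20) × 6 = 720 mm².
A_nt = (30 − 0.5·20) × 6 = 120 mm².
0.6 F_u A_nv = 185.8 kN; 0.6 F_y A_gv = 205.2 kN → shear rupture governs the shear term.
R_n = 185.8 + 1.0 × 430 × 120 / 1000 = 237.4 kN.
Allowable strength R_n/Ω = 237.4 / 2 = 119 kN.

119 kN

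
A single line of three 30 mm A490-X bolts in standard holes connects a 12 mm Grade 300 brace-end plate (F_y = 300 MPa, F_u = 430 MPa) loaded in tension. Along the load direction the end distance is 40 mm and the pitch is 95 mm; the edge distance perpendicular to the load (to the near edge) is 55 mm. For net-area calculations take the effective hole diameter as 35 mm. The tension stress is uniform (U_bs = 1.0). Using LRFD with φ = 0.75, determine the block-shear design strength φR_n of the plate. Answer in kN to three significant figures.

Shear plane L_v = 40 + 2·95 = 230 mm; A_gv = 230 × 12 = 2760 mm².
A_nv = (230 − 2.5·35) × 12 = 1710 mm².
A_nt = (55 − 0.5·35) × 12 = 450 mm².
0.6 F_u A_nv = 441.2 kN; 0.6 F_y A_gv = 496.8 kN → shear rupture governs the shear term.
R_n = 441.2 + 1.0 × 430 × 450 / 1000 = 634.7 kN.
Design strength φR_n = 0.75 × 634.7 = 476 kN.

476 kN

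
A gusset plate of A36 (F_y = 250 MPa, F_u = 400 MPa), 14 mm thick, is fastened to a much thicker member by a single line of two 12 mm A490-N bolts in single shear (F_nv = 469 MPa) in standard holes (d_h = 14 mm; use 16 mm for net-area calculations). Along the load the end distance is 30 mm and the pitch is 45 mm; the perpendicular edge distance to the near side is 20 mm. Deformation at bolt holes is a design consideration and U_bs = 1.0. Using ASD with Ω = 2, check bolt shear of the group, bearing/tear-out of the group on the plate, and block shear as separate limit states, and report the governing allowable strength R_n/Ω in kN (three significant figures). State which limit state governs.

53 kN (bolt shear governs)

Bolt shear: A_b = π·12²/4 = 113.1 mm²; R_n = 469 × 113.1 × 2 × 1 / 1000 = 106.1 kN → 106.1 / 2 = 53 kN.
Bearing: edge l_c = 23, r_n = 154.6 kN; interior l_c = 31, r_n = 161.3 kN; R_n = 154.6 + 1·161.3 = 315.8 kN → 158 kN.
Block shear: A_gv = 1050, A_nv = 714, A_nt = 168 mm²; R_n = min(0.6F_uA_nv, 0.6F_yA_gv) + U_bs·F_u·A_nt = 224.7 kN → 112 kN.
Bolt shear governs: 53 kN.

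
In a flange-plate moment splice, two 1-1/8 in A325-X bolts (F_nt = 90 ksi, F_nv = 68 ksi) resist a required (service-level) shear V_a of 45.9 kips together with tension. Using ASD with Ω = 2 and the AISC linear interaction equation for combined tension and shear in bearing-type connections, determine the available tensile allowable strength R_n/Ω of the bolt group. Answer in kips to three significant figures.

55.6 kips

A_b = π·1.125²/4 = 0.994 in²; f_rv = 45.9 / (2 × 0.994) = 23.09 ksi.
F'_nt = 1.3 F_nt − (Ω F_nt / F_nv) f_rv = 1.3·90 − (2·90/68)·23.09 = 55.88 ksi, capped at F_nt → F'_nt = 55.88 ksi.
R_n = F'_nt · A_b · n = 55.88 × 0.994 × 2 = 111.1 kips.
Allowable strength R_n/Ω = 111.1 / 2 = 55.6 kips.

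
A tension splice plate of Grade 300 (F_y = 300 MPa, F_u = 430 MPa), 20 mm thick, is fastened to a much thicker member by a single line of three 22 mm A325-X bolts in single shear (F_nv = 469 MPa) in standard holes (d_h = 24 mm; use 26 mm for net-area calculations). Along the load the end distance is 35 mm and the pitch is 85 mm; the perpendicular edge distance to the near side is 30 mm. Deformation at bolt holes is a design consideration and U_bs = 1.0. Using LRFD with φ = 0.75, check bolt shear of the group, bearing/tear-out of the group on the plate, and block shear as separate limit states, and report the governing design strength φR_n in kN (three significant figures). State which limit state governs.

Bolt shear: A_b = π·22²/4 = 380.1 mm²; R_n = 469 × 380.1 × 3 × 1 / 1000 = 534.8 kN → 0.75 × 534.8 = 401 kN.
Bearing: edge l_c = 23, r_n = 237.4 kN; interior l_c = 61, r_n = 454.1 kN; R_n = 237.4 + 2·454.1 = 1146 kN → 859 kN.
Block shear: A_gv = 4100, A_nv = 2800, A_nt = 340 mm²; R_n = min(0.6F_uA_nv, 0.6F_yA_gv) + U_bs·F_u·A_nt = 868.6 kN → 651 kN.
Bolt shear governs: 401 kN.

401 kN (bolt shear governs)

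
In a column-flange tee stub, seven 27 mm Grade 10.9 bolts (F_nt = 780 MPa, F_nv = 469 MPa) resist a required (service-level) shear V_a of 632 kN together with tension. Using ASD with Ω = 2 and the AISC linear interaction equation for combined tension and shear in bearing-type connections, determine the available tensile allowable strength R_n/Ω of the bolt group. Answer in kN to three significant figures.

A_b = π·27²/4 = 572.6 mm²; f_rv = 632 × 1000 / (7 × 572.6) = 157.7 MPa.
F'_nt = 1.3 F_nt − (Ω F_nt / F_nv) f_rv = 1.3·780 − (2·780/469)·157.7 = 489.5 MPa, capped at F_nt → F'_nt = 489.5 MPa.
R_n = F'_nt · A_b · n = 489.5 × 572.6 × 7 / 1000 = 1962 kN.
Allowable strength R_n/Ω = 1962 / 2 = 981 kN.

981 kN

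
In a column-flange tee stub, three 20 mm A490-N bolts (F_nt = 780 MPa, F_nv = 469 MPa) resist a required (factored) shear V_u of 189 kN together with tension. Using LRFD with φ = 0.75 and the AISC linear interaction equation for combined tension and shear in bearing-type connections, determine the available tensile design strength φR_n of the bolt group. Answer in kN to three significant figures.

A_b = π·20²/4 = 314.2 mm²; f_rv = 189 × 1000 / (3 × 314.2) = 200.5 MPa.
F'_nt = 1.3 F_nt − (F_nt / φF_nv) f_rv = 1.3·780 − (780/(0.75·469))·200.5 = 569.3 MPa, capped at F_nt → F'_nt = 569.3 MPa.
R_n = F'_nt · A_b · n = 569.3 × 314.2 × 3 / 1000 = 536.6 kN.
Design strength φR_n = 0.75 × 536.6 = 402 kN.

402 kN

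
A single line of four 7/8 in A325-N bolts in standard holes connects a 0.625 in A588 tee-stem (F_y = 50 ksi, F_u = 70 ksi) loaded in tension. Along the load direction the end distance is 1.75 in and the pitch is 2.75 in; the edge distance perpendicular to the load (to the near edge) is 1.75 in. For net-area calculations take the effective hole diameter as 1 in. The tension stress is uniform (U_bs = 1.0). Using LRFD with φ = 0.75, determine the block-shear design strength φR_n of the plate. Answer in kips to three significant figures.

Shear plane L_v = 1.75 + 3·2.75 = 10 in; A_gv = 10 × 0.625 = 6.25 in².
A_nv = (10 − 3.5·1) × 0.625 = 4.062 in².
A_nt = (1.75 − 0.5·1) × 0.625 = 0.7812 in².
0.6 F_u A_nv = 170.6 kips; 0.6 F_y A_gv = 187.5 kips → shear rupture governs the shear term.
R_n = 170.6 + 1.0 × 70 × 0.7812 = 225.3 kips.
Design strength φR_n = 0.75 × 225.3 = 169 kips.

169 kips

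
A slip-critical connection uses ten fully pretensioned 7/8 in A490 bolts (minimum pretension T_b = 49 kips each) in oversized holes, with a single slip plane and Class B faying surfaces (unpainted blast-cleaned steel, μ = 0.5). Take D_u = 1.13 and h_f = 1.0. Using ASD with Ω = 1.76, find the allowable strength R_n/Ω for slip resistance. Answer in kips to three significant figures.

157 kips

R_n = μ · D_u · h_f · T_b · n_s · n_b = 0.5 × 1.13 × 1.0 × 49 × 1 × 10 = 276.8 kips.
Allowable strength R_n/Ω = 276.8 / 1.76 = 157 kips.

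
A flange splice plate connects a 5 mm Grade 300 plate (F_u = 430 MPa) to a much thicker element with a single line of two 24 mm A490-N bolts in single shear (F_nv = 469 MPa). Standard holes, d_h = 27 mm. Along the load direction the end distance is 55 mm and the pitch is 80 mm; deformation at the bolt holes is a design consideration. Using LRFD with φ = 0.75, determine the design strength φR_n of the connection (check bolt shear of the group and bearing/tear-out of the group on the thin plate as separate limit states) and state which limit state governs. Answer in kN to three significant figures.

Bolt shear: A_b = π·24²/4 = 452.4 mm²; R_n = 469 × 452.4 × 2 × 1 / 1000 = 424.3 kN → 0.75 × 424.3 = 318 kN.
Bearing (1.2 l_c t F_u ≤ 2.4 d t F_u): upper limit = 2.4·24·5·430 / 1000 = 123.8 kN.
  Edge l_c = 55 − 27/2 = 41.5 → r_n = 107.1 kN; interior l_c = 80 − 27 = 53 → r_n = 123.8 kN.
  R_n,bearing = 1·107.1 + 1·123.8 = 230.9 kN → 0.75 × 230.9 = 173 kN.
Bearing governs: 173 kN.

173 kN (bearing governs)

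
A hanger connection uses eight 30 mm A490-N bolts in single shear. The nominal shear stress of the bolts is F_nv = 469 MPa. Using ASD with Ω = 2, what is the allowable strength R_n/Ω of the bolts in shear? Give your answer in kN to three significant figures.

1330 kN

A_b = π × 30² / 4 = 706.9 mm².
R_n = F_nv · A_b · n · n_s = 469 × 706.9 × 8 × 1 / 1000 = 2652 kN.
Allowable strength R_n/Ω = 2652 / 2 = 1330 kN.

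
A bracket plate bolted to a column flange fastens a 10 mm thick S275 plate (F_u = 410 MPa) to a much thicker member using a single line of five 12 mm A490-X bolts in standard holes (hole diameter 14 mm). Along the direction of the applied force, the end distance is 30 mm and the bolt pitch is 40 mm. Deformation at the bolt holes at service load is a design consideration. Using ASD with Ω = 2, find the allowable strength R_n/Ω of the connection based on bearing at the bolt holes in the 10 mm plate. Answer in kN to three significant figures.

Per bolt r_n = 1.2 l_c t F_u ≤ 2.4 d t F_u; upper limit = 2.4 × 12 × 10 × 410 / 1000 = 118.1 kN.
Edge bolt: l_c = 30 − 14/2 = 23 mm → 1.2 × 23 × 10 × 410 / 1000 = 113.2 → r_n = 113.2 kN.
Interior bolts: l_c = 40 − 14 = 26 mm → 1.2 × 26 × 10 × 410 / 1000 = 127.9 → r_n = 118.1 kN.
R_n = 1 × 113.2 + 4 × 118.1 = 585.5 kN.
Allowable strength R_n/Ω = 585.5 / 2 = 293 kN.

293 kN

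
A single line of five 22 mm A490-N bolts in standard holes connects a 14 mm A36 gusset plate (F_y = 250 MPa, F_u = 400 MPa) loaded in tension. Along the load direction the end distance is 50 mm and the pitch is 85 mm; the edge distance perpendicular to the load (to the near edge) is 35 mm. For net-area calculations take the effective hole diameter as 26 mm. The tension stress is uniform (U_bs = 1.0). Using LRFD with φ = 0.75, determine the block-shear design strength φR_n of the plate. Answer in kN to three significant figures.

Shear plane L_v = 50 + 4·85 = 390 mm; A_gv = 390 × 14 = 5460 mm².
A_nv = (390 − 4.5·26) × 14 = 3822 mm².
A_nt = (35 − 0.5·26) × 14 = 308 mm².
0.6 F_u A_nv = 917.3 kN; 0.6 F_y A_gv = 819 kN → shear yielding governs the shear term.
R_n = 819 + 1.0 × 400 × 308 / 1000 = 942.2 kN.
Design strength φR_n = 0.75 × 942.2 = 707 kN.

707 kN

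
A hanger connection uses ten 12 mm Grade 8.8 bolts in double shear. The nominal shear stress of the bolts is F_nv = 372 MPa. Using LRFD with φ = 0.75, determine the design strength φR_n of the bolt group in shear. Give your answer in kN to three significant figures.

631 kN

A_b = π × 12² / 4 = 113.1 mm².
R_n = F_nv · A_b · n · n_s = 372 × 113.1 × 10 × 2 / 1000 = 841.4 kN.
Design strength φR_n = 0.75 × 841.4 = 631 kN.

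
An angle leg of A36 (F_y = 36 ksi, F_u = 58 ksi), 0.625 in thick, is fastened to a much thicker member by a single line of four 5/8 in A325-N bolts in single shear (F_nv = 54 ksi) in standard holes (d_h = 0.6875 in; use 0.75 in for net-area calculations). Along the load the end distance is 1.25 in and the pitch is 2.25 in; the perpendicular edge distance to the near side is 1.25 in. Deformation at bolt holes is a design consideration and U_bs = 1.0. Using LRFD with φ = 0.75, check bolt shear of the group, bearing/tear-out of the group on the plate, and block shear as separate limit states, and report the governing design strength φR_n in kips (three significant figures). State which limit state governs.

49.7 kips (bolt shear governs)

Bolt shear: A_b = π·0.625²/4 = 0.3068 in²; R_n = 54 × 0.3068 × 4 × 1 = 66.27 kips → 0.75 × 66.27 = 49.7 kips.
Bearing: edge l_c = 0.9062, r_n = 39.42 kips; interior l_c = 1.562, r_n = 54.38 kips; R_n = 39.42 + 3·54.38 = 202.5 kips → 152 kips.
Block shear: A_gv = 5, A_nv = 3.359, A_nt = 0.5469 in²; R_n = min(0.6F_uA_nv, 0.6F_yA_gv) + U_bs·F_u·A_nt = 139.7 kips → 105 kips.
Bolt shear governs: 49.7 kips.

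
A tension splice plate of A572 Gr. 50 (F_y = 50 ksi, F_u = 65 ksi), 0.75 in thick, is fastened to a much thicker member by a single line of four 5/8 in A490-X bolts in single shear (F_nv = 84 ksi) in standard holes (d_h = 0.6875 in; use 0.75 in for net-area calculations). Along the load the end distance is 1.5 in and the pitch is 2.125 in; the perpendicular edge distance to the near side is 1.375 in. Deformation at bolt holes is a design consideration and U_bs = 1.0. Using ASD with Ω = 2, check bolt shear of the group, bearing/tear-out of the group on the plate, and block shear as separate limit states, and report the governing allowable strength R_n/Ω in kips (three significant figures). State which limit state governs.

Bolt shear: A_b = π·0.625²/4 = 0.3068 in²; R_n = 84 × 0.3068 × 4 × 1 = 103.1 kips → 103.1 / 2 = 51.5 kips.
Bearing: edge l_c = 1.156, r_n = 67.64 kips; interior l_c = 1.438, r_n = 73.12 kips; R_n = 67.64 + 3·73.12 = 287 kips → 144 kips.
Block shear: A_gv = 5.906, A_nv = 3.938, A_nt = 0.75 in²; R_n = min(0.6F_uA_nv, 0.6F_yA_gv) + U_bs·F_u·A_nt = 202.3 kips → 101 kips.
Bolt shear governs: 51.5 kips.

51.5 kips (bolt shear governs)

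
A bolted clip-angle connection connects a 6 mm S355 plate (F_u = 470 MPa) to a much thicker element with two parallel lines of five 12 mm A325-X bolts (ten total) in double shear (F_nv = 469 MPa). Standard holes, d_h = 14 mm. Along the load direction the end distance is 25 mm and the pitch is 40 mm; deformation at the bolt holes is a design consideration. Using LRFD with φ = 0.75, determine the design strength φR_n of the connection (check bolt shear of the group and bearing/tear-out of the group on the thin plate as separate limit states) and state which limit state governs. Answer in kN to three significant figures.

579 kN (bearing governs)

Bolt shear: A_b = π·12²/4 = 113.1 mm²; R_n = 469 × 113.1 × 10 × 2 / 1000 = 1061 kN → 0.75 × 1061 = 796 kN.
Bearing (1.2 l_c t F_u ≤ 2.4 d t F_u): upper limit = 2.4·12·6·470 / 1000 = 81.22 kN.
  Edge l_c = 25 − 14/2 = 18 → r_n = 60.91 kN; interior l_c = 40 − 14 = 26 → r_n = 81.22 kN.
  R_n,bearing = 2·60.91 + 8·81.22 = 771.6 kN → 0.75 × 771.6 = 579 kN.
Bearing governs: 579 kN.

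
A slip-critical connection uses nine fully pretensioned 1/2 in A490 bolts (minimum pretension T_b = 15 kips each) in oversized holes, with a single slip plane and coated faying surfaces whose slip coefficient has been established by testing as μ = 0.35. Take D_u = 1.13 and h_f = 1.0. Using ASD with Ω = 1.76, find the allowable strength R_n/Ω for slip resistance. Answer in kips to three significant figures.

30.3 kips

R_n = μ · D_u · h_f · T_b · n_s · n_b = 0.35 × 1.13 × 1.0 × 15 × 1 × 9 = 53.39 kips.
Allowable strength R_n/Ω = 53.39 / 1.76 = 30.3 kips.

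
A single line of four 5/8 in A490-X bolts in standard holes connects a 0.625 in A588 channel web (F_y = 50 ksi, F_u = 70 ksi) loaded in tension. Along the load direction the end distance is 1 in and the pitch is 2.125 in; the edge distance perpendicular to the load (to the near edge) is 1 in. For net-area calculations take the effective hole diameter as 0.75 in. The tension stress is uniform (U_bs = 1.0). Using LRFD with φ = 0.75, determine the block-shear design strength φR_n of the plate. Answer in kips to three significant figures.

Shear plane L_v = 1 + 3·2.125 = 7.375 in; A_gv = 7.375 × 0.625 = 4.609 in².
A_nv = (7.375 − 3.5·0.75) × 0.625 = 2.969 in².
A_nt = (1 − 0.5·0.75) × 0.625 = 0.3906 in².
0.6 F_u A_nv = 124.7 kips; 0.6 F_y A_gv = 138.3 kips → shear rupture governs the shear term.
R_n = 124.7 + 1.0 × 70 × 0.3906 = 152 kips.
Design strength φR_n = 0.75 × 152 = 114 kips.

114 kips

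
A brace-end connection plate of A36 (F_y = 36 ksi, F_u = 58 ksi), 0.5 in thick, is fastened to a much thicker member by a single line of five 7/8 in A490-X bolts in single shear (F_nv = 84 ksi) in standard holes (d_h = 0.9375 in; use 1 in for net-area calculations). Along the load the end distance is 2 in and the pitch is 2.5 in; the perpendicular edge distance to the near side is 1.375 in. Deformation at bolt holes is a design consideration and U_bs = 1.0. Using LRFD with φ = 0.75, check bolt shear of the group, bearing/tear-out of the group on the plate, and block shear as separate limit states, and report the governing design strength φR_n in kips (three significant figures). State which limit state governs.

116 kips (block shear governs)

Bolt shear: A_b = π·0.875²/4 = 0.6013 in²; R_n = 84 × 0.6013 × 5 × 1 = 252.6 kips → 0.75 × 252.6 = 189 kips.
Bearing: edge l_c = 1.531, r_n = 53.29 kips; interior l_c = 1.562, r_n = 54.38 kips; R_n = 53.29 + 4·54.38 = 270.8 kips → 203 kips.
Block shear: A_gv = 6, A_nv = 3.75, A_nt = 0.4375 in²; R_n = min(0.6F_uA_nv, 0.6F_yA_gv) + U_bs·F_u·A_nt = 155 kips → 116 kips.
Block shear governs: 116 kips.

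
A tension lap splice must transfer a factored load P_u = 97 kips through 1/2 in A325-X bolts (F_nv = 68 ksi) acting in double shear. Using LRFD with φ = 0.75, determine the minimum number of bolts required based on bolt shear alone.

A_b = π·0.5²/4 = 0.1963 in².
Per-bolt design strength φR_n = 0.75 × 68 × 0.1963 × 2 = 20.03 kips.
n ≥ 97 / 20.03 = 4.843 → use 5 bolts.

5 bolts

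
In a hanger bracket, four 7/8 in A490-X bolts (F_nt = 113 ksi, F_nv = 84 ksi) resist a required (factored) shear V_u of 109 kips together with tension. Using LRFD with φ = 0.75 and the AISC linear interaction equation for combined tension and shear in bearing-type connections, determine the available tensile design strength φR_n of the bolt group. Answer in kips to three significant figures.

A_b = π·0.875²/4 = 0.6013 in²; f_rv = 109 / (4 × 0.6013) = 45.32 ksi.
F'_nt = 1.3 F_nt − (F_nt / φF_nv) f_rv = 1.3·113 − (113/(0.75·84))·45.32 = 65.62 ksi, capped at F_nt → F'_nt = 65.62 ksi.
R_n = F'_nt · A_b · n = 65.62 × 0.6013 × 4 = 157.8 kips.
Design strength φR_n = 0.75 × 157.8 = 118 kips.

118 kips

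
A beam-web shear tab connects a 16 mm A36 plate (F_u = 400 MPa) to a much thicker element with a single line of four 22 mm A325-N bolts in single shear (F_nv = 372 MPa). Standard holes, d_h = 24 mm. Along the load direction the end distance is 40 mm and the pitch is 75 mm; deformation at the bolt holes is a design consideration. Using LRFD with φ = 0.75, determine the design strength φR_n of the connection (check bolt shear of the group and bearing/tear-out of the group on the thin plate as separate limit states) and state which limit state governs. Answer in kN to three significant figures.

Bolt shear: A_b = π·22²/4 = 380.1 mm²; R_n = 372 × 380.1 × 4 × 1 / 1000 = 565.6 kN → 0.75 × 565.6 = 424 kN.
Bearing (1.2 l_c t F_u ≤ 2.4 d t F_u): upper limit = 2.4·22·16·400 / 1000 = 337.9 kN.
  Edge l_c = 40 − 24/2 = 28 → r_n = 215 kN; interior l_c = 75 − 24 = 51 → r_n = 337.9 kN.
  R_n,bearing = 1·215 + 3·337.9 = 1229 kN → 0.75 × 1229 = 922 kN.
Bolt shear governs: 424 kN.

424 kN (bolt shear governs)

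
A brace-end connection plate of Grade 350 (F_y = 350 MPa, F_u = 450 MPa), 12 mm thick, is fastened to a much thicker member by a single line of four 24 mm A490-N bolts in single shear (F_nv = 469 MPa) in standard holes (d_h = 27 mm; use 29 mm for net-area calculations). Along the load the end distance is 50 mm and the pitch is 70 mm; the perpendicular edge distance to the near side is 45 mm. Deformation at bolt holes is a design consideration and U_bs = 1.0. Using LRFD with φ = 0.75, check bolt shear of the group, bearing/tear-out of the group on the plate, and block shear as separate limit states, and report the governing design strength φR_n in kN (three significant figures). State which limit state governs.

Bolt shear: A_b = π·24²/4 = 452.4 mm²; R_n = 469 × 452.4 × 4 × 1 / 1000 = 848.7 kN → 0.75 × 848.7 = 637 kN.
Bearing: edge l_c = 36.5, r_n = 236.5 kN; interior l_c = 43, r_n = 278.6 kN; R_n = 236.5 + 3·278.6 = 1072 kN → 804 kN.
Block shear: A_gv = 3120, A_nv = 1902, A_nt = 366 mm²; R_n = min(0.6F_uA_nv, 0.6F_yA_gv) + U_bs·F_u·A_nt = 678.2 kN → 509 kN.
Block shear governs: 509 kN.

509 kN (block shear governs)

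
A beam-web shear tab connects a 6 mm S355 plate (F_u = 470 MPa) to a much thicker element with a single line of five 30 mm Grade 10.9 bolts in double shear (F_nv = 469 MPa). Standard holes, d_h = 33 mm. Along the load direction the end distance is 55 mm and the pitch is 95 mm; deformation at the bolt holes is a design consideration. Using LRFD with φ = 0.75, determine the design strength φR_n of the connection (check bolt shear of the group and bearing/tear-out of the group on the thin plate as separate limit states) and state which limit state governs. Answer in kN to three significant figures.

Bolt shear: A_b = π·30²/4 = 706.9 mm²; R_n = 469 × 706.9 × 5 × 2 / 1000 = 3315 kN → 0.75 × 3315 = 2490 kN.
Bearing (1.2 l_c t F_u ≤ 2.4 d t F_u): upper limit = 2.4·30·6·470 / 1000 = 203 kN.
  Edge l_c = 55 − 33/2 = 38.5 → r_n = 130.3 kN; interior l_c = 95 − 33 = 62 → r_n = 203 kN.
  R_n,bearing = 1·130.3 + 4·203 = 942.4 kN → 0.75 × 942.4 = 707 kN.
Bearing governs: 707 kN.

707 kN (bearing governs)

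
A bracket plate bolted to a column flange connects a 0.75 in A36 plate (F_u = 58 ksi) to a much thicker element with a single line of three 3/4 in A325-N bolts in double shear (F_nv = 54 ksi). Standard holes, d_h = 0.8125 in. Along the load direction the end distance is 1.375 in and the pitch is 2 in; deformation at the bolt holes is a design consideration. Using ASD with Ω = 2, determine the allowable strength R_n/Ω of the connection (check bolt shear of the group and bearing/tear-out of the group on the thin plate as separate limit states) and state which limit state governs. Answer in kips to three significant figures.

71.6 kips (bolt shear governs)

Bolt shear: A_b = π·0.75²/4 = 0.4418 in²; R_n = 54 × 0.4418 × 3 × 2 = 143.1 kips → 143.1 / 2 = 71.6 kips.
Bearing (1.2 l_c t F_u ≤ 2.4 d t F_u): upper limit = 2.4·0.75·0.75·58 = 78.3 kips.
  Edge l_c = 1.375 − 0.8125/2 = 0.9688 → r_n = 50.57 kips; interior l_c = 2 − 0.8125 = 1.188 → r_n = 61.99 kips.
  R_n,bearing = 1·50.57 + 2·61.99 = 174.5 kips → 174.5 / 2 = 87.3 kips.
Bolt shear governs: 71.6 kips.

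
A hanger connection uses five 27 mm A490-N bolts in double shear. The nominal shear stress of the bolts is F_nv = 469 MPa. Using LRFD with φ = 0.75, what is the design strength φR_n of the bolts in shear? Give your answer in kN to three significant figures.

2010 kN

A_b = π × 27² / 4 = 572.6 mm².
R_n = F_nv · A_b · n · n_s = 469 × 572.6 × 5 × 2 / 1000 = 2685 kN.
Design strength φR_n = 0.75 × 2685 = 2010 kN.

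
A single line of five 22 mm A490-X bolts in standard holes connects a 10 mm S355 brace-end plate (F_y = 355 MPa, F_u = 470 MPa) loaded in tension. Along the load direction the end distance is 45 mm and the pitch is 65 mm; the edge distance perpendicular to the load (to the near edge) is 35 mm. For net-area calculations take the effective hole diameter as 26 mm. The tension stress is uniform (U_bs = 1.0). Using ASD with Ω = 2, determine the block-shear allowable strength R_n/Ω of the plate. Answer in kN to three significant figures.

317 kN

Shear plane L_v = 45 + 4·65 = 305 mm; A_gv = 305 × 10 = 3050 mm².
A_nv = (305 − 4.5·26) × 10 = 1880 mm².
A_nt = (35 − 0.5·26) × 10 = 220 mm².
0.6 F_u A_nv = 530.2 kN; 0.6 F_y A_gv = 649.6 kN → shear rupture governs the shear term.
R_n = 530.2 + 1.0 × 470 × 220 / 1000 = 633.6 kN.
Allowable strength R_n/Ω = 633.6 / 2 = 317 kN.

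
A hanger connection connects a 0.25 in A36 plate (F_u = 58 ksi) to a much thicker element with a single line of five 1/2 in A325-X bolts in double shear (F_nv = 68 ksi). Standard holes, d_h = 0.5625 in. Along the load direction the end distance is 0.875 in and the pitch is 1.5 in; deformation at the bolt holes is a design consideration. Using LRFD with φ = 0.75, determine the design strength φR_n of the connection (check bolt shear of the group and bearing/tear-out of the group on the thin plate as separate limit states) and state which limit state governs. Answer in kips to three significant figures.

Bolt shear: A_b = π·0.5²/4 = 0.1963 in²; R_n = 68 × 0.1963 × 5 × 2 = 133.5 kips → 0.75 × 133.5 = 100 kips.
Bearing (1.2 l_c t F_u ≤ 2.4 d t F_u): upper limit = 2.4·0.5·0.25·58 = 17.4 kips.
  Edge l_c = 0.875 − 0.5625/2 = 0.5938 → r_n = 10.33 kips; interior l_c = 1.5 − 0.5625 = 0.9375 → r_n = 16.31 kips.
  R_n,bearing = 1·10.33 + 4·16.31 = 75.58 kips → 0.75 × 75.58 = 56.7 kips.
Bearing governs: 56.7 kips.

56.7 kips (bearing governs)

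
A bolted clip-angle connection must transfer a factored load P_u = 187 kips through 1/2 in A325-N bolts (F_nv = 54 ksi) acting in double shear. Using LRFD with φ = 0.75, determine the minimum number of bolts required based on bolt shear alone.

12 bolts

A_b = π·0.5²/4 = 0.1963 in².
Per-bolt design strength φR_n = 0.75 × 54 × 0.1963 × 2 = 15.9 kips.
n ≥ 187 / 15.9 = 11.76 → use 12 bolts.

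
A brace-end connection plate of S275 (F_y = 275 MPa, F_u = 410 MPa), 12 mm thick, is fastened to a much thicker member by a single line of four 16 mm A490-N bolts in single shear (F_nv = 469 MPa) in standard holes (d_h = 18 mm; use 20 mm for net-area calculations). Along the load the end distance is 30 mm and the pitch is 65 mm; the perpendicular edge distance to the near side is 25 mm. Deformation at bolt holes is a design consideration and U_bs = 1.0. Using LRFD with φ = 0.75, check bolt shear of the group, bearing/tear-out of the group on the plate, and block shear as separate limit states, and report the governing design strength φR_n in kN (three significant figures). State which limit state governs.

Bolt shear: A_b = π·16²/4 = 201.1 mm²; R_n = 469 × 201.1 × 4 × 1 / 1000 = 377.2 kN → 0.75 × 377.2 = 283 kN.
Bearing: edge l_c = 21, r_n = 124 kN; interior l_c = 47, r_n = 188.9 kN; R_n = 124 + 3·188.9 = 690.8 kN → 518 kN.
Block shear: A_gv = 2700, A_nv = 1860, A_nt = 180 mm²; R_n = min(0.6F_uA_nv, 0.6F_yA_gv) + U_bs·F_u·A_nt = 519.3 kN → 389 kN.
Bolt shear governs: 283 kN.

283 kN (bolt shear governs)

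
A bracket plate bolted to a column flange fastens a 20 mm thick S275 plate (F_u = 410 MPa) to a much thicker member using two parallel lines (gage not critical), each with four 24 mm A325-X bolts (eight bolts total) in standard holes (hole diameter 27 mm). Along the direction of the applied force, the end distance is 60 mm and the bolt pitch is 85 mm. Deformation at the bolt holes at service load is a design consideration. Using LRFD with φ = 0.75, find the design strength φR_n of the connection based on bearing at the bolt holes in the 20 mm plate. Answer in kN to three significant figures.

2810 kN

Per bolt r_n = 1.2 l_c t F_u ≤ 2.4 d t F_u; upper limit = 2.4 × 24 × 20 × 410 / 1000 = 472.3 kN.
Edge bolt: l_c = 60 − 27/2 = 46.5 mm → 1.2 × 46.5 × 20 × 410 / 1000 = 457.6 → r_n = 457.6 kN.
Interior bolts: l_c = 85 − 27 = 58 mm → 1.2 × 58 × 20 × 410 / 1000 = 570.7 → r_n = 472.3 kN.
R_n = 2 × 457.6 + 6 × 472.3 = 3749 kN.
Design strength φR_n = 0.75 × 3749 = 2810 kN.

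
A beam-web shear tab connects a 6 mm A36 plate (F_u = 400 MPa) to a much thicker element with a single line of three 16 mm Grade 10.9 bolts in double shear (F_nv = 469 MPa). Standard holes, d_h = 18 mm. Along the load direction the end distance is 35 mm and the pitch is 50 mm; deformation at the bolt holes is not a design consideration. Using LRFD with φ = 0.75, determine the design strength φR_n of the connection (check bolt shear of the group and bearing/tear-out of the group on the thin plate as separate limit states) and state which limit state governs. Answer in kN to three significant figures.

Bolt shear: A_b = π·16²/4 = 201.1 mm²; R_n = 469 × 201.1 × 3 × 2 / 1000 = 565.8 kN → 0.75 × 565.8 = 424 kN.
Bearing (1.5 l_c t F_u ≤ 3.0 d t F_u): upper limit = 3.0·16·6·400 / 1000 = 115.2 kN.
  Edge l_c = 35 − 18/2 = 26 → r_n = 93.6 kN; interior l_c = 50 − 18 = 32 → r_n = 115.2 kN.
  R_n,bearing = 1·93.6 + 2·115.2 = 324 kN → 0.75 × 324 = 243 kN.
Bearing governs: 243 kN.

243 kN (bearing governs)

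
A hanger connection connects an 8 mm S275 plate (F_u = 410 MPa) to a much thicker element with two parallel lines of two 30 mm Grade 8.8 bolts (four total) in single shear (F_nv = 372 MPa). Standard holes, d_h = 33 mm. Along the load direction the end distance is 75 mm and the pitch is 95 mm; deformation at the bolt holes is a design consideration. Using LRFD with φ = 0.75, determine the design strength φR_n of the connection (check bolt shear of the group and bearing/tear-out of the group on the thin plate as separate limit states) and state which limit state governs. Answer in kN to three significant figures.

700 kN (bearing governs)

Bolt shear: A_b = π·30²/4 = 706.9 mm²; R_n = 372 × 706.9 × 4 × 1 / 1000 = 1052 kN → 0.75 × 1052 = 789 kN.
Bearing (1.2 l_c t F_u ≤ 2.4 d t F_u): upper limit = 2.4·30·8·410 / 1000 = 236.2 kN.
  Edge l_c = 75 − 33/2 = 58.5 → r_n = 230.3 kN; interior l_c = 95 − 33 = 62 → r_n = 236.2 kN.
  R_n,bearing = 2·230.3 + 2·236.2 = 932.8 kN → 0.75 × 932.8 = 700 kN.
Bearing governs: 700 kN.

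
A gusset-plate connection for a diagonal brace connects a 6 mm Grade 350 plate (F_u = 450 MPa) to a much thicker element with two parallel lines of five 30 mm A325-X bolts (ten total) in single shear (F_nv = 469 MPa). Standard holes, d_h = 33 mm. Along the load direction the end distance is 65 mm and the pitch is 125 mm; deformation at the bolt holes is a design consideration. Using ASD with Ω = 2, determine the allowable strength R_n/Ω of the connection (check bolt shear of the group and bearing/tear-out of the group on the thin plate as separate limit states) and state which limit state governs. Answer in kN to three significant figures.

Bolt shear: A_b = π·30²/4 = 706.9 mm²; R_n = 469 × 706.9 × 10 × 1 / 1000 = 3315 kN → 3315 / 2 = 1660 kN.
Bearing (1.2 l_c t F_u ≤ 2.4 d t F_u): upper limit = 2.4·30·6·450 / 1000 = 194.4 kN.
  Edge l_c = 65 − 33/2 = 48.5 → r_n = 157.1 kN; interior l_c = 125 − 33 = 92 → r_n = 194.4 kN.
  R_n,bearing = 2·157.1 + 8·194.4 = 1869 kN → 1869 / 2 = 935 kN.
Bearing governs: 935 kN.

935 kN (bearing governs)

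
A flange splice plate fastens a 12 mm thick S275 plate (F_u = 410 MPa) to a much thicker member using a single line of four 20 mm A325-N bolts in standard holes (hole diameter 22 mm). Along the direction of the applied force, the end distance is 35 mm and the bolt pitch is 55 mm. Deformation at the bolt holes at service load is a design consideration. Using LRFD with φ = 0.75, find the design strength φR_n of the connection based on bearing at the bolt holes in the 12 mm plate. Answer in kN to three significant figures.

545 kN

Per bolt r_n = 1.2 l_c t F_u ≤ 2.4 d t F_u; upper limit = 2.4 × 20 × 12 × 410 / 1000 = 236.2 kN.
Edge bolt: l_c = 35 − 22/2 = 24 mm → 1.2 × 24 × 12 × 410 / 1000 = 141.7 → r_n = 141.7 kN.
Interior bolts: l_c = 55 − 22 = 33 mm → 1.2 × 33 × 12 × 410 / 1000 = 194.8 → r_n = 194.8 kN.
R_n = 1 × 141.7 + 3 × 194.8 = 726.2 kN.
Design strength φR_n = 0.75 × 726.2 = 545 kN.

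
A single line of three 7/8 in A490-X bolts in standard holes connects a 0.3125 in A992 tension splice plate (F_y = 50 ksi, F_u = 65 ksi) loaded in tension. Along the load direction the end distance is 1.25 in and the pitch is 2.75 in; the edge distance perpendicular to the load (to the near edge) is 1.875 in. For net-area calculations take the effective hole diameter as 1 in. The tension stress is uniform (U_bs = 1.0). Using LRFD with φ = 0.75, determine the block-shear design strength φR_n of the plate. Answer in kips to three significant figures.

59.8 kips

Shear plane L_v = 1.25 + 2·2.75 = 6.75 in; A_gv = 6.75 × 0.3125 = 2.109 in².
A_nv = (6.75 − 2.5·1) × 0.3125 = 1.328 in².
A_nt = (1.875 − 0.5·1) × 0.3125 = 0.4297 in².
0.6 F_u A_nv = 51.8 kips; 0.6 F_y A_gv = 63.28 kips → shear rupture governs the shear term.
R_n = 51.8 + 1.0 × 65 × 0.4297 = 79.73 kips.
Design strength φR_n = 0.75 × 79.73 = 59.8 kips.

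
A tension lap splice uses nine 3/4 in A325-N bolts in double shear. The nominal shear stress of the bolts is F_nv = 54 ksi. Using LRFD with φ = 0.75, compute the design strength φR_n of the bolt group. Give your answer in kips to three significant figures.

A_b = π × 0.75² / 4 = 0.4418 in².
R_n = F_nv · A_b · n · n_s = 54 × 0.4418 × 9 × 2 = 429.4 kips.
Design strength φR_n = 0.75 × 429.4 = 322 kips.

322 kips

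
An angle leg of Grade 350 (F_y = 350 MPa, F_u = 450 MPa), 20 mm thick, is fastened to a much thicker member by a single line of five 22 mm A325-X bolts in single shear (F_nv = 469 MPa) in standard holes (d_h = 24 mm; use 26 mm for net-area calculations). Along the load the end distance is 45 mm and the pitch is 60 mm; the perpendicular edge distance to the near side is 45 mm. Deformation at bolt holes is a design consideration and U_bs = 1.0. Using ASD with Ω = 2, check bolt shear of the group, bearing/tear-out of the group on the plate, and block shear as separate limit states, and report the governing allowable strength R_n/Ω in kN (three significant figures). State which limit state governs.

Bolt shear: A_b = π·22²/4 = 380.1 mm²; R_n = 469 × 380.1 × 5 × 1 / 1000 = 891.4 kN → 891.4 / 2 = 446 kN.
Bearing: edge l_c = 33, r_n = 356.4 kN; interior l_c = 36, r_n = 388.8 kN; R_n = 356.4 + 4·388.8 = 1912 kN → 956 kN.
Block shear: A_gv = 5700, A_nv = 3360, A_nt = 640 mm²; R_n = min(0.6F_uA_nv, 0.6F_yA_gv) + U_bs·F_u·A_nt = 1195 kN → 598 kN.
Bolt shear governs: 446 kN.

446 kN (bolt shear governs)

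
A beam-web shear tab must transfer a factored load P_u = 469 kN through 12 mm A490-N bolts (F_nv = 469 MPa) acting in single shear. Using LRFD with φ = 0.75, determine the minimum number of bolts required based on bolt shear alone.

12 bolts

A_b = π·12²/4 = 113.1 mm².
Per-bolt design strength φR_n = 0.75 × 469 × 113.1 × 1 / 1000 = 39.78 kN.
n ≥ 469 / 39.78 = 11.79 → use 12 bolts.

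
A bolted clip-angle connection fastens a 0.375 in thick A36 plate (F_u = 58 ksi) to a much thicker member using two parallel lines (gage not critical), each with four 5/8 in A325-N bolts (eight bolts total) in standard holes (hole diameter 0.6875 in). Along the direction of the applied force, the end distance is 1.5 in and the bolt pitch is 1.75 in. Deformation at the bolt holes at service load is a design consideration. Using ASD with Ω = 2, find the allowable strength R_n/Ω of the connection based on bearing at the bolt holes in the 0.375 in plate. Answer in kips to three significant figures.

Per bolt r_n = 1.2 l_c t F_u ≤ 2.4 d t F_u; upper limit = 2.4 × 0.625 × 0.375 × 58 = 32.62 kips.
Edge bolt: l_c = 1.5 − 0.6875/2 = 1.156 in → 1.2 × 1.156 × 0.375 × 58 = 30.18 → r_n = 30.18 kips.
Interior bolts: l_c = 1.75 − 0.6875 = 1.062 in → 1.2 × 1.062 × 0.375 × 58 = 27.73 → r_n = 27.73 kips.
R_n = 2 × 30.18 + 6 × 27.73 = 226.7 kips.
Allowable strength R_n/Ω = 226.7 / 2 = 113 kips.

113 kips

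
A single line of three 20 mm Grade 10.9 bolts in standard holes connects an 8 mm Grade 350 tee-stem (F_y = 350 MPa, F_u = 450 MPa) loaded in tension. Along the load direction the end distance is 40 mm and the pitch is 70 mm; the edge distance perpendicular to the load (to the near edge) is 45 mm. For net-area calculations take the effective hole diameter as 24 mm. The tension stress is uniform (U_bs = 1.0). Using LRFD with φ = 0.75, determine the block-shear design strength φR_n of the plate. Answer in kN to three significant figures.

Shear plane L_v = 40 + 2·70 = 180 mm; A_gv = 180 × 8 = 1440 mm².
A_nv = (180 − 2.5·24) × 8 = 960 mm².
A_nt = (45 − 0.5·24) × 8 = 264 mm².
0.6 F_u A_nv = 259.2 kN; 0.6 F_y A_gv = 302.4 kN → shear rupture governs the shear term.
R_n = 259.2 + 1.0 × 450 × 264 / 1000 = 378 kN.
Design strength φR_n = 0.75 × 378 = 284 kN.

284 kN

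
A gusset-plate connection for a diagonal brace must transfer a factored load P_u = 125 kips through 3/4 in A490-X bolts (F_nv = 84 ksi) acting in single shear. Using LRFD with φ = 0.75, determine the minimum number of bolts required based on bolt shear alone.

5 bolts

A_b = π·0.75²/4 = 0.4418 in².
Per-bolt design strength φR_n = 0.75 × 84 × 0.4418 × 1 = 27.83 kips.
n ≥ 125 / 27.83 = 4.491 → use 5 bolts.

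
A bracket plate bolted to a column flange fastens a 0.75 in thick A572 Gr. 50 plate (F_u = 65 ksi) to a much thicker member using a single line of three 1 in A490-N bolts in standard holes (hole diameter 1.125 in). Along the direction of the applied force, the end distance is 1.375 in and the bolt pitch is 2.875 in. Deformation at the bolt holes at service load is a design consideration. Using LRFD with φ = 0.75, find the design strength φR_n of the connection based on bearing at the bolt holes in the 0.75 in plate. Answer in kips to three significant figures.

189 kips

Per bolt r_n = 1.2 l_c t F_u ≤ 2.4 d t F_u; upper limit = 2.4 × 1 × 0.75 × 65 = 117 kips.
Edge bolt: l_c = 1.375 − 1.125/2 = 0.8125 in → 1.2 × 0.8125 × 0.75 × 65 = 47.53 → r_n = 47.53 kips.
Interior bolts: l_c = 2.875 − 1.125 = 1.75 in → 1.2 × 1.75 × 0.75 × 65 = 102.4 → r_n = 102.4 kips.
R_n = 1 × 47.53 + 2 × 102.4 = 252.3 kips.
Design strength φR_n = 0.75 × 252.3 = 189 kips.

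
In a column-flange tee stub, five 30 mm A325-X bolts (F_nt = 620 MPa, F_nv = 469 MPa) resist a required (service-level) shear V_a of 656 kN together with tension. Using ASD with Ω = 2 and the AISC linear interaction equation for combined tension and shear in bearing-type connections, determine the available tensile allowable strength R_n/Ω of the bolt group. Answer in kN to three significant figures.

557 kN

A_b = π·30²/4 = 706.9 mm²; f_rv = 656 × 1000 / (5 × 706.9) = 185.6 MPa.
F'_nt = 1.3 F_nt − (Ω F_nt / F_nv) f_rv = 1.3·620 − (2·620/469)·185.6 = 315.3 MPa, capped at F_nt → F'_nt = 315.3 MPa.
R_n = F'_nt · A_b · n = 315.3 × 706.9 × 5 / 1000 = 1114 kN.
Allowable strength R_n/Ω = 1114 / 2 = 557 kN.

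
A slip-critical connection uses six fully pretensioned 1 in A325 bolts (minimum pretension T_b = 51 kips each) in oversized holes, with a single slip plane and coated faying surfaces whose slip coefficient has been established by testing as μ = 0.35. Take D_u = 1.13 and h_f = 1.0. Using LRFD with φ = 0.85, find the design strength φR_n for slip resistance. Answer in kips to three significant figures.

103 kips

R_n = μ · D_u · h_f · T_b · n_s · n_b = 0.35 × 1.13 × 1.0 × 51 × 1 × 6 = 121 kips.
Design strength φR_n = 0.85 × 121 = 103 kips.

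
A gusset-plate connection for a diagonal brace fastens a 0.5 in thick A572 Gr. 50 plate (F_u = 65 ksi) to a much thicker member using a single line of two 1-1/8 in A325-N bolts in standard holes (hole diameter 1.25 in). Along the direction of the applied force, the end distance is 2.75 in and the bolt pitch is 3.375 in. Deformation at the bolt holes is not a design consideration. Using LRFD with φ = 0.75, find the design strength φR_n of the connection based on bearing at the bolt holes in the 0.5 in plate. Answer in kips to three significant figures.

Per bolt r_n = 1.5 l_c t F_u ≤ 3.0 d t F_u; upper limit = 3.0 × 1.125 × 0.5 × 65 = 109.7 kips.
Edge bolt: l_c = 2.75 − 1.25/2 = 2.125 in → 1.5 × 2.125 × 0.5 × 65 = 103.6 → r_n = 103.6 kips.
Interior bolts: l_c = 3.375 − 1.25 = 2.125 in → 1.5 × 2.125 × 0.5 × 65 = 103.6 → r_n = 103.6 kips.
R_n = 1 × 103.6 + 1 × 103.6 = 207.2 kips.
Design strength φR_n = 0.75 × 207.2 = 155 kips.

155 kips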